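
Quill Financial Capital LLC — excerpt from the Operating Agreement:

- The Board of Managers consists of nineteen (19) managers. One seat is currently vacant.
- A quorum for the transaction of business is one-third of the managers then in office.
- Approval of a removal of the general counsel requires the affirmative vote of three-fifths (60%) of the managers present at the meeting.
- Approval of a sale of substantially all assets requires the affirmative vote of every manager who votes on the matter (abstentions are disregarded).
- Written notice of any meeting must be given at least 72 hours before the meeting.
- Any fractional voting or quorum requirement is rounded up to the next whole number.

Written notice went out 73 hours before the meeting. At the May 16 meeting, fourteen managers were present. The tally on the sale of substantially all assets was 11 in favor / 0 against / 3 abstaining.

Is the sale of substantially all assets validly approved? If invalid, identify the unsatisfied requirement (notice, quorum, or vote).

Notice: 73 hours given; 72 required (73 ≥ 72). Satisfied.
Quorum: 14 present; quorum is 6. Satisfied.
Vote: the sale of substantially all assets requires the unanimous vote of the votes cast (14 present − 3 abstaining = 11). Unanimous means all 11, so 11 affirmative votes are needed; 11 voted in favor. Satisfied.

Valid — all requirements satisfied.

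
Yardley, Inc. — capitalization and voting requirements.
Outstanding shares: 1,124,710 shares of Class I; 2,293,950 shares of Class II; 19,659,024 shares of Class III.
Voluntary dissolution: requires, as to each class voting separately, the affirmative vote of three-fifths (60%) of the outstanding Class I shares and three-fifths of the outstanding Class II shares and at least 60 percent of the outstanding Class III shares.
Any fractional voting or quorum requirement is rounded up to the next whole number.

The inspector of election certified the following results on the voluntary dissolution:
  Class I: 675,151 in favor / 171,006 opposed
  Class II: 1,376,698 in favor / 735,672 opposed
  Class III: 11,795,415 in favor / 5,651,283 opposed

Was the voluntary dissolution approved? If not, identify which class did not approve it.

Class I: 3/5 of 1124710 = 674826; 674,826 required, 675,151 in favor — approved.
Class II: 3/5 of 2293950 = 1376370; 1,376,370 required, 1,376,698 in favor — approved.
Class III: 3/5 of 19659024 = 11795414.40, rounded up to 11795415; 11,795,415 required, 11,795,415 in favor — approved.

Approved — every class gave the required vote.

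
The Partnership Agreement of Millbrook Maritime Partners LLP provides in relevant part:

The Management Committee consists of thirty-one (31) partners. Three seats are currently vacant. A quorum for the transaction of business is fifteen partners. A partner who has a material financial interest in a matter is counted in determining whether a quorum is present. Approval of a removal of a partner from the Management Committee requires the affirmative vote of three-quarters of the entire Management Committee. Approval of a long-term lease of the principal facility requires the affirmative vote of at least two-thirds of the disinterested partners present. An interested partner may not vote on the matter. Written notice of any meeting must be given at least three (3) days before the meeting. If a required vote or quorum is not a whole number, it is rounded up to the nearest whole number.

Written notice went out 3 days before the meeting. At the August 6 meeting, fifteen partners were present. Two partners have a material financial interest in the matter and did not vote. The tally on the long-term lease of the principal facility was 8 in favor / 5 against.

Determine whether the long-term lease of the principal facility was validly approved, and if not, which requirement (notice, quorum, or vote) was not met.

Invalid — vote requirement not satisfied.

Notice: 3 days given; 3 required (3 ≥ 3). Satisfied.
Quorum: 15 present (interested partners count toward quorum); quorum is 15. Satisfied.
Vote: the long-term lease of the principal facility requires two-thirds of the disinterested partners present (15 − 2 = 13). 2/3 of 13 = 8.67, rounded up to 9, so 9 affirmative votes are needed; 8 voted in favor. Not satisfied.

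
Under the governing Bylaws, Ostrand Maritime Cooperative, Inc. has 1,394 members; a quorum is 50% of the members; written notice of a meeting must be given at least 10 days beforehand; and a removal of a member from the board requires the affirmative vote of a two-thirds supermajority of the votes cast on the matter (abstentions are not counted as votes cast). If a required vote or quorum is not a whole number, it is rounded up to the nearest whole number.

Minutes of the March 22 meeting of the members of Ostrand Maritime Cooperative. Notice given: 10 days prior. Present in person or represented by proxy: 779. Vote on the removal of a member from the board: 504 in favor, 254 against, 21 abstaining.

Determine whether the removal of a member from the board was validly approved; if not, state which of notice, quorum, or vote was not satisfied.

Invalid — vote requirement not satisfied.

Notice: 10 days given; 10 required. Satisfied.
Quorum: 50% of 1,394 = 697; 779 present. Satisfied.
Vote: requires two-thirds of the votes cast (779 − 21 abstaining = 758); 2/3 of 758 = 505.33, rounded up to 506, so 506 needed; 504 in favor. Not satisfied.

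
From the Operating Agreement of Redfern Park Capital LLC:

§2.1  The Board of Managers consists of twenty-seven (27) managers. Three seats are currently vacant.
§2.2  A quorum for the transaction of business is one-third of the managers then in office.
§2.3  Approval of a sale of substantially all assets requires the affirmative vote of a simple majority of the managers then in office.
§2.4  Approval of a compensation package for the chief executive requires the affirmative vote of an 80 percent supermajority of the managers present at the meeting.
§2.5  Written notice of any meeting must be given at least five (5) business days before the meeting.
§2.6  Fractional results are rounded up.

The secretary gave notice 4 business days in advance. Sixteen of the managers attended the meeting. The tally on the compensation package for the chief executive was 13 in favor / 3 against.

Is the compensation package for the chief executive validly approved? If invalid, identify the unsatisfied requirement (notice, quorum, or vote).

Notice: 4 business days given; 5 required (4 < 5). Not satisfied.
Quorum: 16 present; quorum is 8. Satisfied.
Vote: the compensation package for the chief executive requires four-fifths of the managers present (16). 4/5 of 16 = 12.80, rounded up to 13, so 13 affirmative votes are needed; 13 voted in favor. Satisfied.

Invalid — notice requirement not satisfied.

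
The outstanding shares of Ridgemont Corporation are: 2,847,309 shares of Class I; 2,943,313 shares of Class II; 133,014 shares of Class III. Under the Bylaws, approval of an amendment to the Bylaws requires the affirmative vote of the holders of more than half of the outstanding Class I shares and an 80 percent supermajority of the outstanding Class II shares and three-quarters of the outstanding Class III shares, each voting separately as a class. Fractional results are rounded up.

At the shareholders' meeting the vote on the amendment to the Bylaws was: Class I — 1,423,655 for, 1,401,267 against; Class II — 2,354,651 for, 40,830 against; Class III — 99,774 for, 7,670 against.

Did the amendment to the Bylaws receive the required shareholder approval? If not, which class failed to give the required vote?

Class I: a majority of 2847309 is 1423655; 1,423,655 required, 1,423,655 in favor — approved.
Class II: 4/5 of 2943313 = 2354650.40, rounded up to 2354651; 2,354,651 required, 2,354,651 in favor — approved.
Class III: 3/4 of 133014 = 99760.50, rounded up to 99761; 99,761 required, 99,774 in favor — approved.

Approved — every class gave the required vote.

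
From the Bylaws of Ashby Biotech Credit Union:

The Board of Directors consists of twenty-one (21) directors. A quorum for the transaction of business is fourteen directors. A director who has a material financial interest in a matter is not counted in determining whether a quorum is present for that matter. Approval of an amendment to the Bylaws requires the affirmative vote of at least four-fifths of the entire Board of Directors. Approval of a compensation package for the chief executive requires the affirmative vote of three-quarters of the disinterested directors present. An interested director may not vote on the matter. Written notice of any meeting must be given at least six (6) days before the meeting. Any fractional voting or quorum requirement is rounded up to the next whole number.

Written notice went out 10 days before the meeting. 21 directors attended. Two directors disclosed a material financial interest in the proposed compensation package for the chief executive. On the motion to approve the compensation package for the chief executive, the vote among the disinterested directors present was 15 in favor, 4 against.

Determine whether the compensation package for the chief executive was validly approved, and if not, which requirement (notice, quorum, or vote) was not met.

Valid — all requirements satisfied.

Notice: 10 days given; 6 required (10 ≥ 6). Satisfied.
Quorum: 21 present, but the 2 interested directors do not count, leaving 19. Quorum is 14. Satisfied.
Vote: the compensation package for the chief executive requires three-fourths of the disinterested directors present (21 − 2 = 19). 3/4 of 19 = 14.25, rounded up to 15, so 15 affirmative votes are needed; 15 voted in favor. Satisfied.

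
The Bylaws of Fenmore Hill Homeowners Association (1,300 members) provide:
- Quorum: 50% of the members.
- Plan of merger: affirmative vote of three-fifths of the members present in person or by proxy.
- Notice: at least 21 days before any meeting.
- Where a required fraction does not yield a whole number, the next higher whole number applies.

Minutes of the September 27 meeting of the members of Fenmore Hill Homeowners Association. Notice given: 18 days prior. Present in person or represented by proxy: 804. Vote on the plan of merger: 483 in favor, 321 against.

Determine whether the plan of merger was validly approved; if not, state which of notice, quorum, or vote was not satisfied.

Invalid — notice requirement not satisfied.

Notice: 18 days given; 21 required. Not satisfied.
Quorum: 50% of 1,300 = 650; 804 present. Satisfied.
Vote: requires three-fifths of those present (804); 3/5 of 804 = 482.40, rounded up to 483, so 483 needed; 483 in favor. Satisfied.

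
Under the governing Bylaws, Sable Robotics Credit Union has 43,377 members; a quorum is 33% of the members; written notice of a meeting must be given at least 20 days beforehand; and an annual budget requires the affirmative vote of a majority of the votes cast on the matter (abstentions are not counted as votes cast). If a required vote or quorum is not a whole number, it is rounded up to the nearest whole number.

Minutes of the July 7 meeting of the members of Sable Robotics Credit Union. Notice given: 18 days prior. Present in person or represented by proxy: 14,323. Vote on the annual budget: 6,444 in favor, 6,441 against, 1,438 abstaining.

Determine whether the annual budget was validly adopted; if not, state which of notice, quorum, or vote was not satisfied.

Invalid — notice requirement not satisfied.

Notice: 18 days given; 20 required. Not satisfied.
Quorum: 33% of 43,377 = 14,314.41, rounded up to 14,315; 14,323 present. Satisfied.
Vote: requires a majority of the votes cast (14,323 − 1,438 abstaining = 12,885); a majority of 12885 is 6443, so 6,443 needed; 6,444 in favor. Satisfied.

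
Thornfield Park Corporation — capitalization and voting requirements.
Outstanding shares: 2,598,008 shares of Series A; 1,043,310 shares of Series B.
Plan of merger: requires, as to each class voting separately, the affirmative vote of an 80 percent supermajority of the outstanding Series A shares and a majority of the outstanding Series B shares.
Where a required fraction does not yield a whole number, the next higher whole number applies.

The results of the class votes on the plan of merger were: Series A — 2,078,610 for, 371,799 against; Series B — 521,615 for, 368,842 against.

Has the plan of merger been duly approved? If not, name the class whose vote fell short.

Series A: 4/5 of 2598008 = 2078406.40, rounded up to 2078407; 2,078,407 required, 2,078,610 in favor — approved.
Series B: a majority of 1043310 is 521656; 521,656 required, 521,615 in favor — not approved.

Not approved — the Series B shares did not give the required vote.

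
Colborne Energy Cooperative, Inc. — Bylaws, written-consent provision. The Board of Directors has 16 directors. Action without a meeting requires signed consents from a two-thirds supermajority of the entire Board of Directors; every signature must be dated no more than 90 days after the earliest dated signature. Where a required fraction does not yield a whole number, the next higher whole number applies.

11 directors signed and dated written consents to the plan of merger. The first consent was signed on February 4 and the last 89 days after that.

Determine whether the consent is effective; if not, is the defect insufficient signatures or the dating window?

Effective — both the signature and dating-window requirements are satisfied.

Signatures required: a two-thirds supermajority of 16 — 2/3 of 16 = 10.67, rounded up to 11, so 11 needed; 11 signed. Sufficient.
Dating window: the latest signature is 89 days after the earliest; the limit is 90 days. Within the window.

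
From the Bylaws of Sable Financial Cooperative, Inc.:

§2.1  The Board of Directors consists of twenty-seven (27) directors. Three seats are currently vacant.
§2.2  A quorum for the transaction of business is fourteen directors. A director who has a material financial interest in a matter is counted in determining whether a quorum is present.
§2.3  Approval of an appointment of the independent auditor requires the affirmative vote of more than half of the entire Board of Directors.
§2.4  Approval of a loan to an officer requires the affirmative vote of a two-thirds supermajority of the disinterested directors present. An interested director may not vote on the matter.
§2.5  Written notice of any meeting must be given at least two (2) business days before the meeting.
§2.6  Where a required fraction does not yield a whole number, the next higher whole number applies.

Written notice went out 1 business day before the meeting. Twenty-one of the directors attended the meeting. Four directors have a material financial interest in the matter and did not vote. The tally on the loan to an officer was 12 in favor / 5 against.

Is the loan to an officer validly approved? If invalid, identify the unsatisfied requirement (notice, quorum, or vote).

Notice: 1 business day given; 2 required (1 < 2). Not satisfied.
Quorum: 21 present (interested directors count toward quorum); quorum is 14. Satisfied.
Vote: the loan to an officer requires two-thirds of the disinterested directors present (21 − 4 = 17). 2/3 of 17 = 11.33, rounded up to 12, so 12 affirmative votes are needed; 12 voted in favor. Satisfied.

Invalid — notice requirement not satisfied.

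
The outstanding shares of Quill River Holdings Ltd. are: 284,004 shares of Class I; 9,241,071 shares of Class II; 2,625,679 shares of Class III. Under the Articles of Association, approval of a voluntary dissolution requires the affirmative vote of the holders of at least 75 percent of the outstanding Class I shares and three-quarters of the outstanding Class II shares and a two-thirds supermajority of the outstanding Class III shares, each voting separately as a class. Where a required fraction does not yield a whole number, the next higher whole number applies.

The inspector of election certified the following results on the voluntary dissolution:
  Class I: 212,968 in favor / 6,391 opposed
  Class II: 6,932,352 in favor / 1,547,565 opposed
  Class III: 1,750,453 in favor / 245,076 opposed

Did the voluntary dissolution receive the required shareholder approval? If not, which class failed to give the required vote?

Not approved — the Class I shares did not give the required vote.

Class I: 3/4 of 284004 = 213003; 213,003 required, 212,968 in favor — not approved.
Class II: 3/4 of 9241071 = 6930803.25, rounded up to 6930804; 6,930,804 required, 6,932,352 in favor — approved.
Class III: 2/3 of 2625679 = 1750452.67, rounded up to 1750453; 1,750,453 required, 1,750,453 in favor — approved.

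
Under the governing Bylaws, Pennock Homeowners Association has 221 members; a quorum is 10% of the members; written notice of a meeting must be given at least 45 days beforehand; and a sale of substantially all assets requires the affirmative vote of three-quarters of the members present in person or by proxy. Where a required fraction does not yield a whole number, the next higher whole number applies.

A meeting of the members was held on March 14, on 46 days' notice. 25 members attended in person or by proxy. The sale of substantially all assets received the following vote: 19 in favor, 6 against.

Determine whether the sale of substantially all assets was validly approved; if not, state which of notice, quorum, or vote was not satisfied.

Notice: 46 days given; 45 required. Satisfied.
Quorum: 10% of 221 = 22.10, rounded up to 23; 25 present. Satisfied.
Vote: requires three-fourths of those present (25); 3/4 of 25 = 18.75, rounded up to 19, so 19 needed; 19 in favor. Satisfied.

Valid — all requirements satisfied.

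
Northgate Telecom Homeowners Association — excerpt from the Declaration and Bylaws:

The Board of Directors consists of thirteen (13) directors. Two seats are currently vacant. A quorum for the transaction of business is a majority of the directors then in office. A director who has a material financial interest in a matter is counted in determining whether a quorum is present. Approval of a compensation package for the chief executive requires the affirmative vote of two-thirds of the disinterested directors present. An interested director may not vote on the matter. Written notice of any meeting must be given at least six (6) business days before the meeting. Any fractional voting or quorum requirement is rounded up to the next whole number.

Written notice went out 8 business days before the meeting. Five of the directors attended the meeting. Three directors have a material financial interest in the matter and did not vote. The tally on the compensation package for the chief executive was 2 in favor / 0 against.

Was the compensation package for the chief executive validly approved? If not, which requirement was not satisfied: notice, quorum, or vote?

Invalid — quorum requirement not satisfied.

Notice: 8 business days given; 6 required (8 ≥ 6). Satisfied.
Quorum: 5 present (interested directors count toward quorum); quorum is 6. Not satisfied.
Vote: the compensation package for the chief executive requires two-thirds of the disinterested directors present (5 − 3 = 2). 2/3 of 2 = 1.33, rounded up to 2, so 2 affirmative votes are needed; 2 voted in favor. Satisfied. (Moot — without a quorum no business can be validly transacted.)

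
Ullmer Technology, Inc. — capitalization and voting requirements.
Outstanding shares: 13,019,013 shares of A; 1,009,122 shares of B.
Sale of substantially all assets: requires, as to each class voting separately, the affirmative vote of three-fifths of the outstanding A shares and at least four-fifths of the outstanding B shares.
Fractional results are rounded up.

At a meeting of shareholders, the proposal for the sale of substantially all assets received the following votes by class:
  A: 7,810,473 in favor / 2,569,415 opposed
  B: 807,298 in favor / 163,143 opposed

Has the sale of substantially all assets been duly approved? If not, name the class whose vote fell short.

A: 3/5 of 13019013 = 7811407.80, rounded up to 7811408; 7,811,408 required, 7,810,473 in favor — not approved.
B: 4/5 of 1009122 = 807297.60, rounded up to 807298; 807,298 required, 807,298 in favor — approved.

Not approved — the A shares did not give the required vote.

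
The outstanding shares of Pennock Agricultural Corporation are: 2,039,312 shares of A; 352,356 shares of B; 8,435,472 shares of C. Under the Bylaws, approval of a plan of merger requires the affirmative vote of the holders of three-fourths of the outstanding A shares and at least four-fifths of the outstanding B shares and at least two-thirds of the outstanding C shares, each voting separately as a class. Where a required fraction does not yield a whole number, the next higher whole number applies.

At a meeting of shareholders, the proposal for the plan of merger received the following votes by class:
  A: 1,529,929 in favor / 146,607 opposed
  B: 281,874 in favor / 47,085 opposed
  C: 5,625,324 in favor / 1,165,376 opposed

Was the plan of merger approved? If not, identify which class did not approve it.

Not approved — the B shares did not give the required vote.

A: 3/4 of 2039312 = 1529484; 1,529,484 required, 1,529,929 in favor — approved.
B: 4/5 of 352356 = 281884.80, rounded up to 281885; 281,885 required, 281,874 in favor — not approved.
C: 2/3 of 8435472 = 5623648; 5,623,648 required, 5,625,324 in favor — approved.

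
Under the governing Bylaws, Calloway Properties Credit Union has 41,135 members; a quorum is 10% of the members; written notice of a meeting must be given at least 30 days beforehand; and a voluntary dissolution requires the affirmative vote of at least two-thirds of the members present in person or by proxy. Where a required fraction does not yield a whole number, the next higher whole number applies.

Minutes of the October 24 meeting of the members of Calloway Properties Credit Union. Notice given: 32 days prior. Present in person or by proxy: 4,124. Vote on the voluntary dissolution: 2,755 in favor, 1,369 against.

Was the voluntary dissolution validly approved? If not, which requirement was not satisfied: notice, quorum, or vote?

Notice: 32 days given; 30 required. Satisfied.
Quorum: 10% of 41,135 = 4,113.50, rounded up to 4,114; 4,124 present. Satisfied.
Vote: requires two-thirds of those present (4,124); 2/3 of 4124 = 2749.33, rounded up to 2750, so 2,750 needed; 2,755 in favor. Satisfied.

Valid — all requirements satisfied.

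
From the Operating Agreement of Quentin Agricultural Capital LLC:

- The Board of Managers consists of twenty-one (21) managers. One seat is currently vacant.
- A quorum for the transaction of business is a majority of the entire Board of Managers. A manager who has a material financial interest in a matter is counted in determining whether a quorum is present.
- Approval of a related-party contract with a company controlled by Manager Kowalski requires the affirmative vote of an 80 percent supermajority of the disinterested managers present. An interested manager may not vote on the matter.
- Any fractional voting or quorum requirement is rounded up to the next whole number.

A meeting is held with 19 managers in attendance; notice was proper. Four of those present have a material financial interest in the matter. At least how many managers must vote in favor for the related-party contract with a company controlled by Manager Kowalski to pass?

12

The related-party contract with a company controlled by Manager Kowalski requires four-fifths of the disinterested managers present (19 − 4 = 15).
4/5 of 15 = 12.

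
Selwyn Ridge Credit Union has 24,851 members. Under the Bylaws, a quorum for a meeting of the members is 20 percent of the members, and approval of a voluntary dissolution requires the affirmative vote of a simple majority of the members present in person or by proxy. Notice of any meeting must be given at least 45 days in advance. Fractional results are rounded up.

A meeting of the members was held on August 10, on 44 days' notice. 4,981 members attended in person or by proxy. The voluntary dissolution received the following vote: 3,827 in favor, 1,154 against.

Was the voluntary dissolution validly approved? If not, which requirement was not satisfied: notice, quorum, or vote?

Invalid — notice requirement not satisfied.

Notice: 44 days given; 45 required. Not satisfied.
Quorum: 20% of 24,851 = 4,970.20, rounded up to 4,971; 4,981 present. Satisfied.
Vote: requires a majority of those present (4,981); a majority of 4981 is 2491, so 2,491 needed; 3,827 in favor. Satisfied.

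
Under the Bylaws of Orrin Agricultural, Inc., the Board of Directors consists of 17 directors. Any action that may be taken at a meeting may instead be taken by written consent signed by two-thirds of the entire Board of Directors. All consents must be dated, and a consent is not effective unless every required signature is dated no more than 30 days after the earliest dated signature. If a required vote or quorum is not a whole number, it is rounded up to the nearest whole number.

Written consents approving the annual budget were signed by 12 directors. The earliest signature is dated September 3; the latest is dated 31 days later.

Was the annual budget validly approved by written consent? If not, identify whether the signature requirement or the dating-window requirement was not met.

Not effective — dating-window requirement not satisfied.

Signatures required: two-thirds of 17 — 2/3 of 17 = 11.33, rounded up to 12, so 12 needed; 12 signed. Sufficient.
Dating window: the latest signature is 31 days after the earliest; the limit is 30 days. Outside the window.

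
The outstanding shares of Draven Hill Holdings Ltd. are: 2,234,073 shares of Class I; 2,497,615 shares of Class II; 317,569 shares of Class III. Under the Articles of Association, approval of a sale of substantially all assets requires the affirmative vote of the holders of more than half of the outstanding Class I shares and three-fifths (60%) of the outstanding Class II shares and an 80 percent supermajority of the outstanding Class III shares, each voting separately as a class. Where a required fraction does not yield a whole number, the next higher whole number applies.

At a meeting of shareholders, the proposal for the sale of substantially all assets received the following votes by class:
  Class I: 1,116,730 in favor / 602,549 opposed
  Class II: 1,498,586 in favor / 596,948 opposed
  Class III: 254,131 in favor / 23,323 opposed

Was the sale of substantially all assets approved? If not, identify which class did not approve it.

Class I: a majority of 2234073 is 1117037; 1,117,037 required, 1,116,730 in favor — not approved.
Class II: 3/5 of 2497615 = 1498569; 1,498,569 required, 1,498,586 in favor — approved.
Class III: 4/5 of 317569 = 254055.20, rounded up to 254056; 254,056 required, 254,131 in favor — approved.

Not approved — the Class I shares did not give the required vote.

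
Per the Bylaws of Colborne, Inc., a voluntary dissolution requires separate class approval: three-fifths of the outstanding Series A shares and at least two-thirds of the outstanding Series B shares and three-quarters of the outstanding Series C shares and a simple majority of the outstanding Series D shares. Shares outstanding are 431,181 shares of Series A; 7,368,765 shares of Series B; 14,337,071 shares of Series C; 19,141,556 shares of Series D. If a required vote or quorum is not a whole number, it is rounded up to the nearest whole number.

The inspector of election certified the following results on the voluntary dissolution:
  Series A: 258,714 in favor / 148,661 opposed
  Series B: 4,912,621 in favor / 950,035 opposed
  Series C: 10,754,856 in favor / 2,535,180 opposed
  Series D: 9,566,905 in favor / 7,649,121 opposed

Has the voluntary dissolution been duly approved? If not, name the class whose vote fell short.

Series A: 3/5 of 431181 = 258708.60, rounded up to 258709; 258,709 required, 258,714 in favor — approved.
Series B: 2/3 of 7368765 = 4912510; 4,912,510 required, 4,912,621 in favor — approved.
Series C: 3/4 of 14337071 = 10752803.25, rounded up to 10752804; 10,752,804 required, 10,754,856 in favor — approved.
Series D: a majority of 19141556 is 9570779; 9,570,779 required, 9,566,905 in favor — not approved.

Not approved — the Series D shares did not give the required vote.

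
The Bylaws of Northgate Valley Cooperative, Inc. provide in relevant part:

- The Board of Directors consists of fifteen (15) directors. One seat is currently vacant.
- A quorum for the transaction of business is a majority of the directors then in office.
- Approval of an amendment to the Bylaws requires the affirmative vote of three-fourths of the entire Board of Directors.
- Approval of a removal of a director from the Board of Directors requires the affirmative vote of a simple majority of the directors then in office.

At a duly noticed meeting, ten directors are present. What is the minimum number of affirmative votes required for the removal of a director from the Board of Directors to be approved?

The removal of a director from the Board of Directors requires a majority of the directors then in office (14).
A majority of 14 is 8.

8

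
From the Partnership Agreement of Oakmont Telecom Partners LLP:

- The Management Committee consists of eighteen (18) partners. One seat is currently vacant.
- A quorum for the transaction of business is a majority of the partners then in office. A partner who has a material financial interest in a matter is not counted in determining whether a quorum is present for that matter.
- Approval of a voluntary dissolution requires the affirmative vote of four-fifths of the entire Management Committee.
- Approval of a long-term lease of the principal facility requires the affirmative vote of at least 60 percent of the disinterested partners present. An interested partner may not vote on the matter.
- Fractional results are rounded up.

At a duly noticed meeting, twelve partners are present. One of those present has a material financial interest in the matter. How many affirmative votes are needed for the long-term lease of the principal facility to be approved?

The long-term lease of the principal facility requires three-fifths of the disinterested partners present (12 − 1 = 11).
3/5 of 11 = 6.60, rounded up to 7.

7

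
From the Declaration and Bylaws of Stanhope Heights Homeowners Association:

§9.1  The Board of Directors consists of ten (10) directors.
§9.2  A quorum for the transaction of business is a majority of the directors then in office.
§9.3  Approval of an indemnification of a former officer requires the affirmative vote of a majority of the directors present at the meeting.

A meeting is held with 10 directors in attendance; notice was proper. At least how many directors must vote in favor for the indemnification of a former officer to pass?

The indemnification of a former officer requires a majority of the directors present (10).
A majority of 10 is 6.

6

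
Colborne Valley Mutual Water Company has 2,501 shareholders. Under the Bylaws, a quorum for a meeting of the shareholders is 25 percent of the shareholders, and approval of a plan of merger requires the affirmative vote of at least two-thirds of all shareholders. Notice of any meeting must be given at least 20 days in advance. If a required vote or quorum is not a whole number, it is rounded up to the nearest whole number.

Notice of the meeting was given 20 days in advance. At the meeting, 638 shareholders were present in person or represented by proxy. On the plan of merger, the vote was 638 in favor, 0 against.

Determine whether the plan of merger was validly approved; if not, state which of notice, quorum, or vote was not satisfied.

Notice: 20 days given; 20 required. Satisfied.
Quorum: 25% of 2,501 = 625.25, rounded up to 626; 638 present. Satisfied.
Vote: requires two-thirds of all shareholders (2,501); 2/3 of 2501 = 1667.33, rounded up to 1668, so 1,668 needed; 638 in favor. Not satisfied.

Invalid — vote requirement not satisfied.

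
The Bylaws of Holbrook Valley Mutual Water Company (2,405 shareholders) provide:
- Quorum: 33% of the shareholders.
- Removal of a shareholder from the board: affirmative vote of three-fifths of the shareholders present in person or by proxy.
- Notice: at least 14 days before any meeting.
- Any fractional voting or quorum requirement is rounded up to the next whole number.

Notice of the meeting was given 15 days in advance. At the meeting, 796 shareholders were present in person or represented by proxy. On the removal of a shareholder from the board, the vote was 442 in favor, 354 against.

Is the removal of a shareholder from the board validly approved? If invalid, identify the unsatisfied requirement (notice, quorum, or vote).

Invalid — vote requirement not satisfied.

Notice: 15 days given; 14 required. Satisfied.
Quorum: 33% of 2,405 = 793.65, rounded up to 794; 796 present. Satisfied.
Vote: requires three-fifths of those present (796); 3/5 of 796 = 477.60, rounded up to 478, so 478 needed; 442 in favor. Not satisfied.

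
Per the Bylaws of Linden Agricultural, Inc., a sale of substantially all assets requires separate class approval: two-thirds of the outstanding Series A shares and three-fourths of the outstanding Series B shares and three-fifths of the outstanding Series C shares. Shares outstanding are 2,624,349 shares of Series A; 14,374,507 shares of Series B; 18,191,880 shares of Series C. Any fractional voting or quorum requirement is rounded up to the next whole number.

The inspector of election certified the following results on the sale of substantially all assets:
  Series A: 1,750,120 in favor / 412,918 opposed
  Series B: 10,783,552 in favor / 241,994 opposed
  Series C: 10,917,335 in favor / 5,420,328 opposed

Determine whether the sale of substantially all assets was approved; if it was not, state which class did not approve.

Series A: 2/3 of 2624349 = 1749566; 1,749,566 required, 1,750,120 in favor — approved.
Series B: 3/4 of 14374507 = 10780880.25, rounded up to 10780881; 10,780,881 required, 10,783,552 in favor — approved.
Series C: 3/5 of 18191880 = 10915128; 10,915,128 required, 10,917,335 in favor — approved.

Approved — every class gave the required vote.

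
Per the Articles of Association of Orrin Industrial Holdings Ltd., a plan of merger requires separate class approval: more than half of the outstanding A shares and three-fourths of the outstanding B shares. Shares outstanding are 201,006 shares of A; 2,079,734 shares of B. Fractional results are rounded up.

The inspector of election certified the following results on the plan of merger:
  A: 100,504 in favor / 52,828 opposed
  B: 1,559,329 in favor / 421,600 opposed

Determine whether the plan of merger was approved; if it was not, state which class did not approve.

A: a majority of 201006 is 100504; 100,504 required, 100,504 in favor — approved.
B: 3/4 of 2079734 = 1559800.50, rounded up to 1559801; 1,559,801 required, 1,559,329 in favor — not approved.

Not approved — the B shares did not give the required vote.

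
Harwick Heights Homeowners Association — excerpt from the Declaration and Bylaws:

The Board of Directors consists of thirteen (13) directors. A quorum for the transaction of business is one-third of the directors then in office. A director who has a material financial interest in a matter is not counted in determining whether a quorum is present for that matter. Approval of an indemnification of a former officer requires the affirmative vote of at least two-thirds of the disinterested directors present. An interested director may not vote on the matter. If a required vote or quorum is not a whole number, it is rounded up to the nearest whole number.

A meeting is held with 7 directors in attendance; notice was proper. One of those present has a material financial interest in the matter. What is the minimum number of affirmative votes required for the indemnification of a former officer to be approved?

4

The indemnification of a former officer requires two-thirds of the disinterested directors present (7 − 1 = 6).
2/3 of 6 = 4.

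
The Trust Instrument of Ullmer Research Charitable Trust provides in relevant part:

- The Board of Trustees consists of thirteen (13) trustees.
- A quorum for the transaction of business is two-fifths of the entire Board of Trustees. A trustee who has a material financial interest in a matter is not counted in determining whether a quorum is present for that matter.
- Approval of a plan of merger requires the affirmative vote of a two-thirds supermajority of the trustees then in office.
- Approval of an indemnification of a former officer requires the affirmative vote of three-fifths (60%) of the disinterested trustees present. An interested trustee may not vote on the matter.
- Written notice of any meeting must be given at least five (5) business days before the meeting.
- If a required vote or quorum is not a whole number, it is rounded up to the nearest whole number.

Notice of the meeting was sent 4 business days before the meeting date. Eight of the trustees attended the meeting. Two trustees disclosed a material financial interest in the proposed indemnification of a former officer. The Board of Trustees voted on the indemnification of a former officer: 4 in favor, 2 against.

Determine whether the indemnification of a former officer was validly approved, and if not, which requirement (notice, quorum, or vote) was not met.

Notice: 4 business days given; 5 required (4 < 5). Not satisfied.
Quorum: 8 present, but the 2 interested trustees do not count, leaving 6. Quorum is 6. Satisfied.
Vote: the indemnification of a former officer requires three-fifths of the disinterested trustees present (8 − 2 = 6). 3/5 of 6 = 3.60, rounded up to 4, so 4 affirmative votes are needed; 4 voted in favor. Satisfied.

Invalid — notice requirement not satisfied.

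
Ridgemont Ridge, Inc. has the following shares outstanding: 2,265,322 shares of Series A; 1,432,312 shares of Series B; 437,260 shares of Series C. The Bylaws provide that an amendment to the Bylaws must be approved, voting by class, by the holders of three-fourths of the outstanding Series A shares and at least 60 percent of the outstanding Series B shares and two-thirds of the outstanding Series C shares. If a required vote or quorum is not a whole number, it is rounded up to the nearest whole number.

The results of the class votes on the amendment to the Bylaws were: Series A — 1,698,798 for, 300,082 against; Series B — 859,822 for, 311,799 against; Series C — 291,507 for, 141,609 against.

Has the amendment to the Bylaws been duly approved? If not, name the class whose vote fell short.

Series A: 3/4 of 2265322 = 1698991.50, rounded up to 1698992; 1,698,992 required, 1,698,798 in favor — not approved.
Series B: 3/5 of 1432312 = 859387.20, rounded up to 859388; 859,388 required, 859,822 in favor — approved.
Series C: 2/3 of 437260 = 291506.67, rounded up to 291507; 291,507 required, 291,507 in favor — approved.

Not approved — the Series A shares did not give the required vote.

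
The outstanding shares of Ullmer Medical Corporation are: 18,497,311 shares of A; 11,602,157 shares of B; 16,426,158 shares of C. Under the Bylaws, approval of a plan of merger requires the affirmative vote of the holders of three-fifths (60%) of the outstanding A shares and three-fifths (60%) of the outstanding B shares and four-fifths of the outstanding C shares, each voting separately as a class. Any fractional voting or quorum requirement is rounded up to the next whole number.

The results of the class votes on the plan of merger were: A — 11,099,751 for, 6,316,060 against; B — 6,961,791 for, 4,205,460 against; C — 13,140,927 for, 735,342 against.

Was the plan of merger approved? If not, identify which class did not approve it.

Approved — every class gave the required vote.

A: 3/5 of 18497311 = 11098386.60, rounded up to 11098387; 11,098,387 required, 11,099,751 in favor — approved.
B: 3/5 of 11602157 = 6961294.20, rounded up to 6961295; 6,961,295 required, 6,961,791 in favor — approved.
C: 4/5 of 16426158 = 13140926.40, rounded up to 13140927; 13,140,927 required, 13,140,927 in favor — approved.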